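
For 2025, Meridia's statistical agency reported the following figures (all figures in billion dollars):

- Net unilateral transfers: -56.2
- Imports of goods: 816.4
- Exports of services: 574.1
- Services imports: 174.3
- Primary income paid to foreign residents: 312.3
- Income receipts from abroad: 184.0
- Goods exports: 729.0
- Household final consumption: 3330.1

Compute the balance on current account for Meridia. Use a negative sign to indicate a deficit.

127.9

Goods balance = 729.0 - 816.4 = -87.4
Services balance = 574.1 - 174.3 = 399.8
Trade balance (goods + services) = -87.4 + 399.8 = 312.4
Net primary income = 184.0 - 312.3 = -128.3
Net secondary income = -56.2
Current account = 312.4 + (-128.3) + (-56.2) = 127.9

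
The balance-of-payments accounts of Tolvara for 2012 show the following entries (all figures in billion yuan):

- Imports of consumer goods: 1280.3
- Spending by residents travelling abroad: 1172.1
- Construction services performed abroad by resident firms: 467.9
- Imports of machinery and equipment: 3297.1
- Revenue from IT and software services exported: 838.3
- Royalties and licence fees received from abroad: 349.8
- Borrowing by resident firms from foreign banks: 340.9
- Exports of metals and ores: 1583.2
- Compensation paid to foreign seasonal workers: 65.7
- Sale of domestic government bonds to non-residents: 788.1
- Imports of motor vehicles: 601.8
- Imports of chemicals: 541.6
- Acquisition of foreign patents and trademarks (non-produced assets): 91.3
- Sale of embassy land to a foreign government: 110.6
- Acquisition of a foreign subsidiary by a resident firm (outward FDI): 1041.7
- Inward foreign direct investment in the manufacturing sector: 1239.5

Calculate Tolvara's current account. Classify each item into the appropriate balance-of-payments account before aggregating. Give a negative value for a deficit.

Goods: -1280.3 - 541.6 - 601.8 - 3297.1 + 1583.2 = -4137.6
Services: -1172.1 + 838.3 + 349.8 + 467.9 = 483.9
Primary income: -65.7
Current account = (-4137.6) + 483.9 + (-65.7) = -3719.4
(Excluded from the current account — financial account: borrowing by resident firms from foreign banks 340.9, sale of domestic government bonds to non-residents 788.1, acquisition of a foreign subsidiary by a resident firm (outward FDI) 1041.7, inward foreign direct investment in the manufacturing sector 1239.5; capital account: acquisition of foreign patents and trademarks (non-produced assets) 91.3, sale of embassy land to a foreign government 110.6.)

-3719.4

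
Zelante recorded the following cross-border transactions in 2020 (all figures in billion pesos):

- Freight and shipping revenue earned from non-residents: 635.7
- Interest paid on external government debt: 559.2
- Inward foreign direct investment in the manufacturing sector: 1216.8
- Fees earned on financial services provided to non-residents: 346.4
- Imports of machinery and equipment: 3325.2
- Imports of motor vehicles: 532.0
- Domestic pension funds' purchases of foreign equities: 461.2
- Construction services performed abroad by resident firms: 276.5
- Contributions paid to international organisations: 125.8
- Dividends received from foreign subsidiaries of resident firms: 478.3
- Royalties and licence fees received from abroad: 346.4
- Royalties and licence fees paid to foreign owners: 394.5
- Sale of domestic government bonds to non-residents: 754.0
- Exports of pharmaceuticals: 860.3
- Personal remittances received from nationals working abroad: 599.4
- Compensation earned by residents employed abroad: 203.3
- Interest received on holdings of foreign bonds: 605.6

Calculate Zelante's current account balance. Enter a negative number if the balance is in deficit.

Goods: -532.0 - 3325.2 + 860.3 = -2996.9
Services: 276.5 + 346.4 + 635.7 + 346.4 - 394.5 = 1210.5
Primary income: -559.2 + 203.3 + 605.6 + 478.3 = 728.0
Secondary income: -125.8 + 599.4 = 473.6
Current account = (-2996.9) + 1210.5 + 728.0 + 473.6 = -584.8
(Excluded from the current account — financial account: inward foreign direct investment in the manufacturing sector 1216.8, domestic pension funds' purchases of foreign equities 461.2, sale of domestic government bonds to non-residents 754.0.)

-584.8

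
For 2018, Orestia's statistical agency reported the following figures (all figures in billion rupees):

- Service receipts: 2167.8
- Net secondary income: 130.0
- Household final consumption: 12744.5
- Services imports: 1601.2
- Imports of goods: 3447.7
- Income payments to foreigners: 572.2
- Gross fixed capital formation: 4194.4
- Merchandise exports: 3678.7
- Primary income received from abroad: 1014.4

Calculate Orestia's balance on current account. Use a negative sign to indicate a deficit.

1369.8

Goods balance = 3678.7 - 3447.7 = 231.0
Services balance = 2167.8 - 1601.2 = 566.6
Trade balance (goods + services) = 231.0 + 566.6 = 797.6
Net primary income = 1014.4 - 572.2 = 442.2
Net secondary income = 130.0
Current account = 797.6 + 442.2 + 130.0 = 1369.8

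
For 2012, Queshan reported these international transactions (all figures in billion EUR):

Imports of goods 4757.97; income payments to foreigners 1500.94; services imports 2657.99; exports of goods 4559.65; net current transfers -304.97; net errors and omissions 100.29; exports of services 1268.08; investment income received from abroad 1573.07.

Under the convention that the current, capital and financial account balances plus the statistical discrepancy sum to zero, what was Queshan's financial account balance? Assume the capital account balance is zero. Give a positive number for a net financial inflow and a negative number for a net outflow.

1720.78

Goods balance = 4559.65 - 4757.97 = -198.32
Services balance = 1268.08 - 2657.99 = -1389.91
Trade balance (goods + services) = -198.32 + (-1389.91) = -1588.23
Net primary income = 1573.07 - 1500.94 = 72.13
Net secondary income = -304.97
Current account = -1588.23 + 72.13 + (-304.97) = -1821.07
Financial account = -(-1821.07 + 100.29) = 1720.78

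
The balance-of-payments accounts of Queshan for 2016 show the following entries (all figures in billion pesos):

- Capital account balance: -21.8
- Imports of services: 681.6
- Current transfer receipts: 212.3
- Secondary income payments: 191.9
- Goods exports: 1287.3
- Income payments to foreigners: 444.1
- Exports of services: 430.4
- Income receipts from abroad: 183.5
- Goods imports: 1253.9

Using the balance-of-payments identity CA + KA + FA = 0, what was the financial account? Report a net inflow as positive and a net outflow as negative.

479.8

Goods balance = 1287.3 - 1253.9 = 33.4
Services balance = 430.4 - 681.6 = -251.2
Trade balance (goods + services) = 33.4 + (-251.2) = -217.8
Net primary income = 183.5 - 444.1 = -260.6
Net secondary income = 212.3 - 191.9 = 20.4
Current account = -217.8 + (-260.6) + 20.4 = -458.0
Financial account = -(-458.0 + (-21.8)) = 479.8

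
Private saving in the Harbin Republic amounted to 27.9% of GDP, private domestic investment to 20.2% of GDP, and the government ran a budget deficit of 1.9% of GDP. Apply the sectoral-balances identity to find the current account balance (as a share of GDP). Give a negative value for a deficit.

By the sectoral-balances identity, CA = (S_private - I) + (T - G).
Private balance = 27.9 - 20.2 = 7.7
Government balance (T - G) = -1.9
CA = 7.7 + (-1.9) = 5.8

5.8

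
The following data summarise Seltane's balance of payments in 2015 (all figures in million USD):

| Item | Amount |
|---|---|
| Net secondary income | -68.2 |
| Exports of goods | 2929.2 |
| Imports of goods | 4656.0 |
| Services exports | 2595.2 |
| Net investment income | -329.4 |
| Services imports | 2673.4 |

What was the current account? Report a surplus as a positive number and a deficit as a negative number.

-2202.6

Goods balance = 2929.2 - 4656.0 = -1726.8
Services balance = 2595.2 - 2673.4 = -78.2
Trade balance (goods + services) = -1726.8 + (-78.2) = -1805.0
Net primary income = -329.4
Net secondary income = -68.2
Current account = -1805.0 + (-329.4) + (-68.2) = -2202.6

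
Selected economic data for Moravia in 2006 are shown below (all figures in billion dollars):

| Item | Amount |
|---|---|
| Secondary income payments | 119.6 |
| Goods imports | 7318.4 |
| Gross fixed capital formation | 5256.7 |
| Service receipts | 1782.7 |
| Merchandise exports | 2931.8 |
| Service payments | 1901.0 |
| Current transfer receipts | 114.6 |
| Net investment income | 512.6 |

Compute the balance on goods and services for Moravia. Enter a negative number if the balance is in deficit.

Goods balance = 2931.8 - 7318.4 = -4386.6
Services balance = 1782.7 - 1901.0 = -118.3
Trade balance (goods + services) = -4386.6 + (-118.3) = -4504.9

-4504.9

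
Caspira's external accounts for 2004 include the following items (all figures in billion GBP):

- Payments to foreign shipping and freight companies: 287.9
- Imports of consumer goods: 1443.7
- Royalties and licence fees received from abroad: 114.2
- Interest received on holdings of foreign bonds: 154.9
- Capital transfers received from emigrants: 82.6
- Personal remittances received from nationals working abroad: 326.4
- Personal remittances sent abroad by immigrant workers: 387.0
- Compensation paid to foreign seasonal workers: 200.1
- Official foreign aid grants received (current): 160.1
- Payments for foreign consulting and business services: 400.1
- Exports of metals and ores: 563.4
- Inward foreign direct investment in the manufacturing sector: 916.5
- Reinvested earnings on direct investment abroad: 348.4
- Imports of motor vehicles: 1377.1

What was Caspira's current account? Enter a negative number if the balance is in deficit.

-2428.5

Goods: -1377.1 - 1443.7 + 563.4 = -2257.4
Services: -287.9 + 114.2 - 400.1 = -573.8
Primary income: 348.4 + 154.9 - 200.1 = 303.2
Secondary income: 326.4 + 160.1 - 387.0 = 99.5
Current account = (-2257.4) + (-573.8) + 303.2 + 99.5 = -2428.5
(Excluded from the current account — capital account: capital transfers received from emigrants 82.6; financial account: inward foreign direct investment in the manufacturing sector 916.5.)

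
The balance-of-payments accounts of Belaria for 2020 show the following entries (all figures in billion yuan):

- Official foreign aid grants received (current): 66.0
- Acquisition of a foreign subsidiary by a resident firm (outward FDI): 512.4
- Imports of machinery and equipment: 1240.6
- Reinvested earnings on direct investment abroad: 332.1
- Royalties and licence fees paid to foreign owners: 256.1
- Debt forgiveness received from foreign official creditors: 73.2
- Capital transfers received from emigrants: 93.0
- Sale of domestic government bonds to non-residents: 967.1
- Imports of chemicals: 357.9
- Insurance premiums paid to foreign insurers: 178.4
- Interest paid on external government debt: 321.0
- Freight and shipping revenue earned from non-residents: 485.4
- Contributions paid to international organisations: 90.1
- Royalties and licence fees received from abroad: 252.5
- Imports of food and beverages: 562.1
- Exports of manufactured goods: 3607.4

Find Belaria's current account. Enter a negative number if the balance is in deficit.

1737.2

Goods: 3607.4 - 357.9 - 562.1 - 1240.6 = 1446.8
Services: 252.5 + 485.4 - 256.1 - 178.4 = 303.4
Primary income: 332.1 - 321.0 = 11.1
Secondary income: 66.0 - 90.1 = -24.1
Current account = 1446.8 + 303.4 + 11.1 + (-24.1) = 1737.2
(Excluded from the current account — financial account: acquisition of a foreign subsidiary by a resident firm (outward FDI) 512.4, sale of domestic government bonds to non-residents 967.1; capital account: debt forgiveness received from foreign official creditors 73.2, capital transfers received from emigrants 93.0.)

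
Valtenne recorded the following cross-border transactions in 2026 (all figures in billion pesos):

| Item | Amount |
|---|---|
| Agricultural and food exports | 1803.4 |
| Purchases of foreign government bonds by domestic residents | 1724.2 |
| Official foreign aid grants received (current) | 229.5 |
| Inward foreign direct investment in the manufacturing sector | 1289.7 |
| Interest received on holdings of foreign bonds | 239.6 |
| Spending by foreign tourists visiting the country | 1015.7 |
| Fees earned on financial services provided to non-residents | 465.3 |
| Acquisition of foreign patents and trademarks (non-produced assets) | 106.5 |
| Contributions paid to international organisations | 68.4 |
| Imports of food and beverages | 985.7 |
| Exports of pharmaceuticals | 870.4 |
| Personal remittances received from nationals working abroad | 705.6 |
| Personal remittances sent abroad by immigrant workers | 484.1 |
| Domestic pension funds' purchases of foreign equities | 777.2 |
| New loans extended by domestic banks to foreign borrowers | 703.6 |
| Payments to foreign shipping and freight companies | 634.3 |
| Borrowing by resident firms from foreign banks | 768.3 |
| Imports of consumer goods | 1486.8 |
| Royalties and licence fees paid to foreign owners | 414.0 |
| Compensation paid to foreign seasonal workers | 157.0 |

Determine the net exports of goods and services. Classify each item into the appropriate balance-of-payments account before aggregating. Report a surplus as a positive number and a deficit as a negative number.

Goods: 870.4 - 985.7 + 1803.4 - 1486.8 = 201.3
Services: 1015.7 + 465.3 - 634.3 - 414.0 = 432.7
Trade balance = 201.3 + 432.7 = 634.0
(Excluded from the trade balance — financial account: purchases of foreign government bonds by domestic residents 1724.2, inward foreign direct investment in the manufacturing sector 1289.7, domestic pension funds' purchases of foreign equities 777.2, new loans extended by domestic banks to foreign borrowers 703.6, borrowing by resident firms from foreign banks 768.3; secondary income: official foreign aid grants received (current) 229.5, contributions paid to international organisations 68.4, personal remittances received from nationals working abroad 705.6, personal remittances sent abroad by immigrant workers 484.1; primary income: interest received on holdings of foreign bonds 239.6, compensation paid to foreign seasonal workers 157.0; capital account: acquisition of foreign patents and trademarks (non-produced assets) 106.5.)

634.0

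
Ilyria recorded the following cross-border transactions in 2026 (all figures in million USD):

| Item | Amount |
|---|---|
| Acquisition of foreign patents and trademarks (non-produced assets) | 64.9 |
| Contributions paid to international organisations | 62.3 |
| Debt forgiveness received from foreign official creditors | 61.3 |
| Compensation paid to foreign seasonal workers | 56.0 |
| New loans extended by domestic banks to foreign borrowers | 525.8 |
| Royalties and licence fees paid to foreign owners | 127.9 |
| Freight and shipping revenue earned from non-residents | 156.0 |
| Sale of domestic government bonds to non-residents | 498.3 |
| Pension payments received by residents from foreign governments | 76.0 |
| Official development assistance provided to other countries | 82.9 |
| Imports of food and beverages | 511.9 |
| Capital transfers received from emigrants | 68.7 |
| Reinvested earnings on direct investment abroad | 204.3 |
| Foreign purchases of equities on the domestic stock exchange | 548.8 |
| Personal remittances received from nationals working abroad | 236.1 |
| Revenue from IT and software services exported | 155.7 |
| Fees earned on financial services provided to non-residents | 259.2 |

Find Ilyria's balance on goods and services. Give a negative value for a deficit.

Goods: -511.9
Services: 259.2 + 156.0 - 127.9 + 155.7 = 443.0
Trade balance = -511.9 + 443.0 = -68.9
(Excluded from the trade balance — capital account: acquisition of foreign patents and trademarks (non-produced assets) 64.9, debt forgiveness received from foreign official creditors 61.3, capital transfers received from emigrants 68.7; secondary income: contributions paid to international organisations 62.3, pension payments received by residents from foreign governments 76.0, official development assistance provided to other countries 82.9, personal remittances received from nationals working abroad 236.1; primary income: compensation paid to foreign seasonal workers 56.0, reinvested earnings on direct investment abroad 204.3; financial account: new loans extended by domestic banks to foreign borrowers 525.8, sale of domestic government bonds to non-residents 498.3, foreign purchases of equities on the domestic stock exchange 548.8.)

-68.9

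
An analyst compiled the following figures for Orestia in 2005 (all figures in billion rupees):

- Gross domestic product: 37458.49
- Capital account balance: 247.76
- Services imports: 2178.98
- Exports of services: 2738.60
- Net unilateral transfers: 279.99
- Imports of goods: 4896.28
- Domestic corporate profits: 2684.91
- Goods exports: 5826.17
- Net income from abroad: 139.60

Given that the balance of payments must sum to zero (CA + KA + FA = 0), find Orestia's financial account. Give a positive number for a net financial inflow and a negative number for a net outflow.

Goods balance = 5826.17 - 4896.28 = 929.89
Services balance = 2738.60 - 2178.98 = 559.62
Trade balance (goods + services) = 929.89 + 559.62 = 1489.51
Net primary income = 139.60
Net secondary income = 279.99
Current account = 1489.51 + 139.60 + 279.99 = 1909.10
Financial account = -(1909.10 + 247.76) = -2156.86

-2156.86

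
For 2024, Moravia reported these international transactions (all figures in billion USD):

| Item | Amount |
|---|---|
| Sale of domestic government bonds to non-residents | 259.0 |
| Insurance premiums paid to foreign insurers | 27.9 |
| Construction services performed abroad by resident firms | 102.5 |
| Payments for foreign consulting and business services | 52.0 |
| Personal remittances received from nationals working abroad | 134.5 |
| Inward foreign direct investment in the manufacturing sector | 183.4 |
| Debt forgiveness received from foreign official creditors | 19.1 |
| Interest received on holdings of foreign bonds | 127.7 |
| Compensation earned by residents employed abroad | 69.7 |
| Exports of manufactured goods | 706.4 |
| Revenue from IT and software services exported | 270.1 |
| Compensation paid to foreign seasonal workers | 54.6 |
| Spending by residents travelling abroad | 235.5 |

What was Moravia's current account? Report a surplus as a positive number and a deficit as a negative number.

1040.9

Goods: 706.4
Services: -52.0 + 270.1 - 27.9 + 102.5 - 235.5 = 57.2
Primary income: -54.6 + 127.7 + 69.7 = 142.8
Secondary income: 134.5
Current account = 706.4 + 57.2 + 142.8 + 134.5 = 1040.9
(Excluded from the current account — financial account: sale of domestic government bonds to non-residents 259.0, inward foreign direct investment in the manufacturing sector 183.4; capital account: debt forgiveness received from foreign official creditors 19.1.)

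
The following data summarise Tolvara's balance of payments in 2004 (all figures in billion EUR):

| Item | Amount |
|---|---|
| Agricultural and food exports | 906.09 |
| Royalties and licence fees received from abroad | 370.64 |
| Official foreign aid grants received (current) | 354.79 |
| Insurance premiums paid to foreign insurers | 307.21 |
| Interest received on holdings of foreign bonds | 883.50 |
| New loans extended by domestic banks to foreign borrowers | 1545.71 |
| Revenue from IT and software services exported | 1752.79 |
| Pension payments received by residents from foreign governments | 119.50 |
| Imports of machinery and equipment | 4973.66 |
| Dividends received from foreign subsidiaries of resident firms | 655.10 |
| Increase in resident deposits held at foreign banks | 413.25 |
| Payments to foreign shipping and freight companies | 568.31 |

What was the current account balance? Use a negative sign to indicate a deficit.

-806.77

Goods: 906.09 - 4973.66 = -4067.57
Services: 1752.79 - 568.31 - 307.21 + 370.64 = 1247.91
Primary income: 655.10 + 883.50 = 1538.60
Secondary income: 354.79 + 119.50 = 474.29
Current account = (-4067.57) + 1247.91 + 1538.60 + 474.29 = -806.77
(Excluded from the current account — financial account: new loans extended by domestic banks to foreign borrowers 1545.71, increase in resident deposits held at foreign banks 413.25.)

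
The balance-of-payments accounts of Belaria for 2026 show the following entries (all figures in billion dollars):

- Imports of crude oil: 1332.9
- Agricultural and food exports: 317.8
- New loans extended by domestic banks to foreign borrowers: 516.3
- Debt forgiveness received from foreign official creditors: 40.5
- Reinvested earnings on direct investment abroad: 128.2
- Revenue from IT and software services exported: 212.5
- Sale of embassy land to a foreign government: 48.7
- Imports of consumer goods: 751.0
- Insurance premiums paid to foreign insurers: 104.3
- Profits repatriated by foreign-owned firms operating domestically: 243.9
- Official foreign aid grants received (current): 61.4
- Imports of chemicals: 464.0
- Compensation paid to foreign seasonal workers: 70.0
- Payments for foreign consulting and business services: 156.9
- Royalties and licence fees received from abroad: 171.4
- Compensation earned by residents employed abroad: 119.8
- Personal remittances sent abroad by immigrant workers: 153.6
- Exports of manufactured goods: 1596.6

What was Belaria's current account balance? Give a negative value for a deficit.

Goods: -751.0 + 317.8 - 464.0 - 1332.9 + 1596.6 = -633.5
Services: 171.4 + 212.5 - 156.9 - 104.3 = 122.7
Primary income: 119.8 - 70.0 + 128.2 - 243.9 = -65.9
Secondary income: -153.6 + 61.4 = -92.2
Current account = (-633.5) + 122.7 + (-65.9) + (-92.2) = -668.9
(Excluded from the current account — financial account: new loans extended by domestic banks to foreign borrowers 516.3; capital account: debt forgiveness received from foreign official creditors 40.5, sale of embassy land to a foreign government 48.7.)

-668.9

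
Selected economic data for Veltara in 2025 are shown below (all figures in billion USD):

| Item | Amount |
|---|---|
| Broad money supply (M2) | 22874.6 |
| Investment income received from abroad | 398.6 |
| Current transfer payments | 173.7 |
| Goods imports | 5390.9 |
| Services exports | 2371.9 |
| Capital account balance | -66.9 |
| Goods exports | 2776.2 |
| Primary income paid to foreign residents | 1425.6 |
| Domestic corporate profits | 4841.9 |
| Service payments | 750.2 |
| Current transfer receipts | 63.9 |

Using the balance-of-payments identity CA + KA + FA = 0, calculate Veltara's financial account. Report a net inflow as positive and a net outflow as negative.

2196.7

Goods balance = 2776.2 - 5390.9 = -2614.7
Services balance = 2371.9 - 750.2 = 1621.7
Trade balance (goods + services) = -2614.7 + 1621.7 = -993.0
Net primary income = 398.6 - 1425.6 = -1027.0
Net secondary income = 63.9 - 173.7 = -109.8
Current account = -993.0 + (-1027.0) + (-109.8) = -2129.8
Financial account = -(-2129.8 + (-66.9)) = 2196.7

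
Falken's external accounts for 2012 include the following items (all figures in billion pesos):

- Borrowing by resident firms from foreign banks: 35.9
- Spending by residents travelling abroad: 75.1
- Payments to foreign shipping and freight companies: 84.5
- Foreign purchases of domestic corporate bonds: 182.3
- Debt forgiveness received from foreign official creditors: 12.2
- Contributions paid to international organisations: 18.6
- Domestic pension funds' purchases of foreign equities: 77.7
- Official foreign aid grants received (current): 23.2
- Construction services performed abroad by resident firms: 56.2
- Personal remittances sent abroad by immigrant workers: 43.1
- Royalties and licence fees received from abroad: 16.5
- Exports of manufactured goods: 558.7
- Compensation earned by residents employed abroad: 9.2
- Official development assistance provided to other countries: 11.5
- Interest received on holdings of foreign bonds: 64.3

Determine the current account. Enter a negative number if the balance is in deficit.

Goods: 558.7
Services: -75.1 + 16.5 - 84.5 + 56.2 = -86.9
Primary income: 9.2 + 64.3 = 73.5
Secondary income: -18.6 - 43.1 + 23.2 - 11.5 = -50.0
Current account = 558.7 + (-86.9) + 73.5 + (-50.0) = 495.3
(Excluded from the current account — financial account: borrowing by resident firms from foreign banks 35.9, foreign purchases of domestic corporate bonds 182.3, domestic pension funds' purchases of foreign equities 77.7; capital account: debt forgiveness received from foreign official creditors 12.2.)

495.3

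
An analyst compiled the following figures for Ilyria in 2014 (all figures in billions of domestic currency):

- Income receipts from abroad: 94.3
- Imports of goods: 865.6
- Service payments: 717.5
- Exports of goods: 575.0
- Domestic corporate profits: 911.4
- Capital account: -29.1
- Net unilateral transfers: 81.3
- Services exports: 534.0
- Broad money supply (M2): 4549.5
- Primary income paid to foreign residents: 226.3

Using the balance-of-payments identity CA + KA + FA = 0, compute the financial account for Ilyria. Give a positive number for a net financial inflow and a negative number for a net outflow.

553.9

Goods balance = 575.0 - 865.6 = -290.6
Services balance = 534.0 - 717.5 = -183.5
Trade balance (goods + services) = -290.6 + (-183.5) = -474.1
Net primary income = 94.3 - 226.3 = -132.0
Net secondary income = 81.3
Current account = -474.1 + (-132.0) + 81.3 = -524.8
Financial account = -(-524.8 + (-29.1)) = 553.9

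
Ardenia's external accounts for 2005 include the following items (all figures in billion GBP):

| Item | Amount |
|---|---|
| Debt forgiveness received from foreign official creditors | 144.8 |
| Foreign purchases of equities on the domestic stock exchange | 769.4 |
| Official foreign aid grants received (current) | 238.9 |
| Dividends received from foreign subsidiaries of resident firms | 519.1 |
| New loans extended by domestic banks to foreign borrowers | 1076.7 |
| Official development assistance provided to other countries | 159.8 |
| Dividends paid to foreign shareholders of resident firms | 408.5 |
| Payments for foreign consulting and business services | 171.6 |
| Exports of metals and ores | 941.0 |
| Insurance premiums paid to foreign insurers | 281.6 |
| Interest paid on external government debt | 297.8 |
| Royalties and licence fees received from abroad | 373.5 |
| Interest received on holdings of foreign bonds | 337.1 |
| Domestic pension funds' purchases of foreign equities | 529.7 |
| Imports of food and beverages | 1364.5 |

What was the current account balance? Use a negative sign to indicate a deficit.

-274.2

Goods: 941.0 - 1364.5 = -423.5
Services: 373.5 - 171.6 - 281.6 = -79.7
Primary income: -297.8 + 337.1 + 519.1 - 408.5 = 149.9
Secondary income: 238.9 - 159.8 = 79.1
Current account = (-423.5) + (-79.7) + 149.9 + 79.1 = -274.2
(Excluded from the current account — capital account: debt forgiveness received from foreign official creditors 144.8; financial account: foreign purchases of equities on the domestic stock exchange 769.4, new loans extended by domestic banks to foreign borrowers 1076.7, domestic pension funds' purchases of foreign equities 529.7.)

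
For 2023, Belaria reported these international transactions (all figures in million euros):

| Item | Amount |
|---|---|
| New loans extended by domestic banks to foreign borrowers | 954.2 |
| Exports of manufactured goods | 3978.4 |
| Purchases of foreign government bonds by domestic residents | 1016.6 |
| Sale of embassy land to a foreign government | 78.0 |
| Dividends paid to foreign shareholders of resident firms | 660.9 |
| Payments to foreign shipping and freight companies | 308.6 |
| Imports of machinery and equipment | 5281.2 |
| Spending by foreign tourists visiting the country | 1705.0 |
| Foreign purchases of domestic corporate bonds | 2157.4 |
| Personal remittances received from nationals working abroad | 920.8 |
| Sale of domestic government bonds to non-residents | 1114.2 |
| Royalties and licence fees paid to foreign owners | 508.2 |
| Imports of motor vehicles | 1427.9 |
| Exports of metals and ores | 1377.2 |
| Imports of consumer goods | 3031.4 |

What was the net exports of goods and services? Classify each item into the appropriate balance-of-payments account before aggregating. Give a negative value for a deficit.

Goods: 3978.4 - 3031.4 - 1427.9 - 5281.2 + 1377.2 = -4384.9
Services: -508.2 - 308.6 + 1705.0 = 888.2
Trade balance = -4384.9 + 888.2 = -3496.7
(Excluded from the trade balance — financial account: new loans extended by domestic banks to foreign borrowers 954.2, purchases of foreign government bonds by domestic residents 1016.6, foreign purchases of domestic corporate bonds 2157.4, sale of domestic government bonds to non-residents 1114.2; capital account: sale of embassy land to a foreign government 78.0; primary income: dividends paid to foreign shareholders of resident firms 660.9; secondary income: personal remittances received from nationals working abroad 920.8.)

-3496.7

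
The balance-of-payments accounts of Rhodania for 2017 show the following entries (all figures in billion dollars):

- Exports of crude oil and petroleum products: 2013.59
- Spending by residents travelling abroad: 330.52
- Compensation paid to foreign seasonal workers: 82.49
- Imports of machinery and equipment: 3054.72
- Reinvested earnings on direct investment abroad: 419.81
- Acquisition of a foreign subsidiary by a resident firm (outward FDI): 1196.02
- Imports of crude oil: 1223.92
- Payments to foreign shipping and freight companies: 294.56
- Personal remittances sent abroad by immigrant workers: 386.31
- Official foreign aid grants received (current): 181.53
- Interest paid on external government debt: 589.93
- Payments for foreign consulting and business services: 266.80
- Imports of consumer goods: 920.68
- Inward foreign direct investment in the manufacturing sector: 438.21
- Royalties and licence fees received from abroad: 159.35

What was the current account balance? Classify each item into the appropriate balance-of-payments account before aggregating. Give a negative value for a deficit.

Goods: 2013.59 - 1223.92 - 3054.72 - 920.68 = -3185.73
Services: -294.56 - 330.52 + 159.35 - 266.80 = -732.53
Primary income: 419.81 - 82.49 - 589.93 = -252.61
Secondary income: 181.53 - 386.31 = -204.78
Current account = (-3185.73) + (-732.53) + (-252.61) + (-204.78) = -4375.65
(Excluded from the current account — financial account: acquisition of a foreign subsidiary by a resident firm (outward FDI) 1196.02, inward foreign direct investment in the manufacturing sector 438.21.)

-4375.65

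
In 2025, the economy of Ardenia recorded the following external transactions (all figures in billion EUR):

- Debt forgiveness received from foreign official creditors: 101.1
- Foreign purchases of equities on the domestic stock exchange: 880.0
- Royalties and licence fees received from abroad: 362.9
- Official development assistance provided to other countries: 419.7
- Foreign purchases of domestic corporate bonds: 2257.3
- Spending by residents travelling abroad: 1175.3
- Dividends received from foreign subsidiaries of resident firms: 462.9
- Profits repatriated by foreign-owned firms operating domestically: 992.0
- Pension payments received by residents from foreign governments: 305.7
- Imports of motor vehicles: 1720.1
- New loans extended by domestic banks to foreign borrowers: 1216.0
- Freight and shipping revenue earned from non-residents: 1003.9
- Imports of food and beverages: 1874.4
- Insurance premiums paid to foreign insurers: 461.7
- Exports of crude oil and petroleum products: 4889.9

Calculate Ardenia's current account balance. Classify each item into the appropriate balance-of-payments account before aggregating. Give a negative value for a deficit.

Goods: -1874.4 - 1720.1 + 4889.9 = 1295.4
Services: 362.9 - 461.7 + 1003.9 - 1175.3 = -270.2
Primary income: 462.9 - 992.0 = -529.1
Secondary income: -419.7 + 305.7 = -114.0
Current account = 1295.4 + (-270.2) + (-529.1) + (-114.0) = 382.1
(Excluded from the current account — capital account: debt forgiveness received from foreign official creditors 101.1; financial account: foreign purchases of equities on the domestic stock exchange 880.0, foreign purchases of domestic corporate bonds 2257.3, new loans extended by domestic banks to foreign borrowers 1216.0.)

382.1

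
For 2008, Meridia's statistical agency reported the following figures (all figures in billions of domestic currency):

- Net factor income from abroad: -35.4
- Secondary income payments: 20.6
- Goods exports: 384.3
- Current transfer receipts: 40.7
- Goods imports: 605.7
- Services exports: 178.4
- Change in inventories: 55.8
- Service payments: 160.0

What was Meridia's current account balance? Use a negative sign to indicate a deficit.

-218.3

Goods balance = 384.3 - 605.7 = -221.4
Services balance = 178.4 - 160.0 = 18.4
Trade balance (goods + services) = -221.4 + 18.4 = -203.0
Net primary income = -35.4
Net secondary income = 40.7 - 20.6 = 20.1
Current account = -203.0 + (-35.4) + 20.1 = -218.3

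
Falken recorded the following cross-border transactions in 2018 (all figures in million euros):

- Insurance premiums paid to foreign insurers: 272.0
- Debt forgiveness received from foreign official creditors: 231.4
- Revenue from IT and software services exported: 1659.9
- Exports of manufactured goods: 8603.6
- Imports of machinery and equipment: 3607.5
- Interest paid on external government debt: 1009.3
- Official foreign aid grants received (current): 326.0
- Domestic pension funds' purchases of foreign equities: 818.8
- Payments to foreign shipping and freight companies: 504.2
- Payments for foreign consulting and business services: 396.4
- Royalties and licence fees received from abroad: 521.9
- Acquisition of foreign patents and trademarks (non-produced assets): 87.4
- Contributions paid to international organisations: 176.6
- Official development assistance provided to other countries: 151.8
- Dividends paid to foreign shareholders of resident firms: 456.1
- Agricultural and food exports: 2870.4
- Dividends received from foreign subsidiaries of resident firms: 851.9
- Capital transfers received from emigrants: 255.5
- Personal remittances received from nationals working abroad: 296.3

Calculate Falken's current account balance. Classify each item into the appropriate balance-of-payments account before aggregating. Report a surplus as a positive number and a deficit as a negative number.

Goods: 2870.4 + 8603.6 - 3607.5 = 7866.5
Services: 1659.9 + 521.9 - 272.0 - 396.4 - 504.2 = 1009.2
Primary income: -1009.3 - 456.1 + 851.9 = -613.5
Secondary income: 326.0 - 176.6 + 296.3 - 151.8 = 293.9
Current account = 7866.5 + 1009.2 + (-613.5) + 293.9 = 8556.1
(Excluded from the current account — capital account: debt forgiveness received from foreign official creditors 231.4, acquisition of foreign patents and trademarks (non-produced assets) 87.4, capital transfers received from emigrants 255.5; financial account: domestic pension funds' purchases of foreign equities 818.8.)

8556.1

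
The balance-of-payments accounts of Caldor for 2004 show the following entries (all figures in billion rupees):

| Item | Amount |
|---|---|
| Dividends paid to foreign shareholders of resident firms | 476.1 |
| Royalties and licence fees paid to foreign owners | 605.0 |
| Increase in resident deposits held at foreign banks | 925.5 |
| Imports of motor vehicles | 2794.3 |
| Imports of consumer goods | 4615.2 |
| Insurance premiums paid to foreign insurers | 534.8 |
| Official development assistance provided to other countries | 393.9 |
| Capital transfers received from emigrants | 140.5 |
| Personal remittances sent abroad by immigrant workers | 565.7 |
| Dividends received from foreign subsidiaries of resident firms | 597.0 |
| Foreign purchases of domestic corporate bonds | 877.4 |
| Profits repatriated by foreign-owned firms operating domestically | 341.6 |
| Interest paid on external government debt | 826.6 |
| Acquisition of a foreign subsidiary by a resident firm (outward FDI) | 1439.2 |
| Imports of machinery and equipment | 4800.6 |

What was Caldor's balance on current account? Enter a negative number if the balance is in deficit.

-15356.8

Goods: -4800.6 - 2794.3 - 4615.2 = -12210.1
Services: -534.8 - 605.0 = -1139.8
Primary income: -476.1 + 597.0 - 341.6 - 826.6 = -1047.3
Secondary income: -393.9 - 565.7 = -959.6
Current account = (-12210.1) + (-1139.8) + (-1047.3) + (-959.6) = -15356.8
(Excluded from the current account — financial account: increase in resident deposits held at foreign banks 925.5, foreign purchases of domestic corporate bonds 877.4, acquisition of a foreign subsidiary by a resident firm (outward FDI) 1439.2; capital account: capital transfers received from emigrants 140.5.)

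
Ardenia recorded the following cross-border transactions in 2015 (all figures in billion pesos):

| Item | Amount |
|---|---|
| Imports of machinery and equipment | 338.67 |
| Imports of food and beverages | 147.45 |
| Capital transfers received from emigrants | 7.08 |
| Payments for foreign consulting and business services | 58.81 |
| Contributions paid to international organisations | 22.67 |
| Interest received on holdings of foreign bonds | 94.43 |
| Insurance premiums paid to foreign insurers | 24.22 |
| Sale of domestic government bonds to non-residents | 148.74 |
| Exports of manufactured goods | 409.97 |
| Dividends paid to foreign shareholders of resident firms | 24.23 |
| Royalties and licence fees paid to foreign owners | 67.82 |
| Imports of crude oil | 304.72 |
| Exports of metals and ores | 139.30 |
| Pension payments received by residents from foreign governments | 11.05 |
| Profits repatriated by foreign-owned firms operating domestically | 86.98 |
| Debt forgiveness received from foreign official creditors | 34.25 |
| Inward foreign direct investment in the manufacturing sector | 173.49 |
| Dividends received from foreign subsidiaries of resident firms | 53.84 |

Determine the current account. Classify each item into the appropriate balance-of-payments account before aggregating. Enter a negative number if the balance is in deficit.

-366.98

Goods: 409.97 - 304.72 - 147.45 - 338.67 + 139.30 = -241.57
Services: -24.22 - 58.81 - 67.82 = -150.85
Primary income: -86.98 + 94.43 + 53.84 - 24.23 = 37.06
Secondary income: 11.05 - 22.67 = -11.62
Current account = (-241.57) + (-150.85) + 37.06 + (-11.62) = -366.98
(Excluded from the current account — capital account: capital transfers received from emigrants 7.08, debt forgiveness received from foreign official creditors 34.25; financial account: sale of domestic government bonds to non-residents 148.74, inward foreign direct investment in the manufacturing sector 173.49.)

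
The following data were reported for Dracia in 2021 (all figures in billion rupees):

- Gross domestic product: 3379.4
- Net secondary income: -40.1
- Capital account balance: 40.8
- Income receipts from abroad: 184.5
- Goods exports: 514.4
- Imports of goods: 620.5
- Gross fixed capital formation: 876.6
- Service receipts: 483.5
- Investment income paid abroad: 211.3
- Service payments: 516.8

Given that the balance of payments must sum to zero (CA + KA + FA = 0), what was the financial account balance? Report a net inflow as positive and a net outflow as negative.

165.5

Goods balance = 514.4 - 620.5 = -106.1
Services balance = 483.5 - 516.8 = -33.3
Trade balance (goods + services) = -106.1 + (-33.3) = -139.4
Net primary income = 184.5 - 211.3 = -26.8
Net secondary income = -40.1
Current account = -139.4 + (-26.8) + (-40.1) = -206.3
Financial account = -(-206.3 + 40.8) = 165.5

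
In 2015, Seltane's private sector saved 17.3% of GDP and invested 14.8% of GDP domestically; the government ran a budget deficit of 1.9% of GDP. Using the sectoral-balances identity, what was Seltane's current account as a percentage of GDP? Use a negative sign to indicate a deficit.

By the sectoral-balances identity, CA = (S_private - I) + (T - G).
Private balance = 17.3 - 14.8 = 2.5
Government balance (T - G) = -1.9
CA = 2.5 + (-1.9) = 0.6

0.6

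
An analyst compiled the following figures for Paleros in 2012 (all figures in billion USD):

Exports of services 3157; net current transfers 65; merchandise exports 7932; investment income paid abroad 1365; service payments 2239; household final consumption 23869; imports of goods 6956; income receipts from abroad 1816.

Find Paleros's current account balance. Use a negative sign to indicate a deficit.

2410

Goods balance = 7932 - 6956 = 976
Services balance = 3157 - 2239 = 918
Trade balance (goods + services) = 976 + 918 = 1894
Net primary income = 1816 - 1365 = 451
Net secondary income = 65
Current account = 1894 + 451 + 65 = 2410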